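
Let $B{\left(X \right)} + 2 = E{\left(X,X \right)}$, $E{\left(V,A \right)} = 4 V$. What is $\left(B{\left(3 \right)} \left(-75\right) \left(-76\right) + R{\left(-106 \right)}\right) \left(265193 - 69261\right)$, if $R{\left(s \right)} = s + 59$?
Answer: $11158915196$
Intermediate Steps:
$R{\left(s \right)} = 59 + s$
$B{\left(X \right)} = -2 + 4 X$
$\left(B{\left(3 \right)} \left(-75\right) \left(-76\right) + R{\left(-106 \right)}\right) \left(265193 - 69261\right) = \left(\left(-2 + 4 \cdot 3\right) \left(-75\right) \left(-76\right) + \left(59 - 106\right)\right) \left(265193 - 69261\right) = \left(\left(-2 + 12\right) \left(-75\right) \left(-76\right) - 47\right) 195932 = \left(10 \left(-75\right) \left(-76\right) - 47\right) 195932 = \left(\left(-750\right) \left(-76\right) - 47\right) 195932 = \left(57000 - 47\right) 195932 = 56953 \cdot 195932 = 11158915196$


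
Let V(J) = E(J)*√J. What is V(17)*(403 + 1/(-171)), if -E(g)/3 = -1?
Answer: 68912*√17/57 ≈ 4984.8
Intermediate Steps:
E(g) = 3 (E(g) = -3*(-1) = 3)
V(J) = 3*√J
V(17)*(403 + 1/(-171)) = (3*√17)*(403 + 1/(-171)) = (3*√17)*(403 - 1/171) = (3*√17)*(68912/171) = 68912*√17/57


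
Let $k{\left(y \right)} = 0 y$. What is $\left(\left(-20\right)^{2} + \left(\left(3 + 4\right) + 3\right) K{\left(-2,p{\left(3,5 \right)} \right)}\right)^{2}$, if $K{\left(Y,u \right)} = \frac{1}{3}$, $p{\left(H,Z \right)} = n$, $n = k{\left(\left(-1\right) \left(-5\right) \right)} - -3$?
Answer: $\frac{1464100}{9} \approx 1.6268 \cdot 10^{5}$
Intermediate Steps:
$k{\left(y \right)} = 0$
$n = 3$ ($n = 0 - -3 = 0 + 3 = 3$)
$p{\left(H,Z \right)} = 3$
$K{\left(Y,u \right)} = \frac{1}{3}$
$\left(\left(-20\right)^{2} + \left(\left(3 + 4\right) + 3\right) K{\left(-2,p{\left(3,5 \right)} \right)}\right)^{2} = \left(\left(-20\right)^{2} + \left(\left(3 + 4\right) + 3\right) \frac{1}{3}\right)^{2} = \left(400 + \left(7 + 3\right) \frac{1}{3}\right)^{2} = \left(400 + 10 \cdot \frac{1}{3}\right)^{2} = \left(400 + \frac{10}{3}\right)^{2} = \left(\frac{1210}{3}\right)^{2} = \frac{1464100}{9}$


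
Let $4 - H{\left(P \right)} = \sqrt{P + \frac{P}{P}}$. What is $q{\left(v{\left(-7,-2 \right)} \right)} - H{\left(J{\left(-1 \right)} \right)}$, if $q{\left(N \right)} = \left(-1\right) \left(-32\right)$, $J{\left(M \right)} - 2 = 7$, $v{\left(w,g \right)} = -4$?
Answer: $28 + \sqrt{10} \approx 31.162$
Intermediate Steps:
$J{\left(M \right)} = 9$ ($J{\left(M \right)} = 2 + 7 = 9$)
$q{\left(N \right)} = 32$
$H{\left(P \right)} = 4 - \sqrt{1 + P}$ ($H{\left(P \right)} = 4 - \sqrt{P + \frac{P}{P}} = 4 - \sqrt{P + 1} = 4 - \sqrt{1 + P}$)
$q{\left(v{\left(-7,-2 \right)} \right)} - H{\left(J{\left(-1 \right)} \right)} = 32 - \left(4 - \sqrt{1 + 9}\right) = 32 - \left(4 - \sqrt{10}\right) = 28 + \sqrt{10}$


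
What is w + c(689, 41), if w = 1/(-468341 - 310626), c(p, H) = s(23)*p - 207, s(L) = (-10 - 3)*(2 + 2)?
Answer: -28070075846/778967 ≈ -36035.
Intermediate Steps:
s(L) = -52 (s(L) = -13*4 = -52)
c(p, H) = -207 - 52*p (c(p, H) = -52*p - 207 = -207 - 52*p)
w = -1/778967 (w = 1/(-778967) = -1/778967 ≈ -1.2838e-6)
w + c(689, 41) = -1/778967 + (-207 - 52*689) = -1/778967 + (-207 - 35828) = -1/778967 - 36035 = -28070075846/778967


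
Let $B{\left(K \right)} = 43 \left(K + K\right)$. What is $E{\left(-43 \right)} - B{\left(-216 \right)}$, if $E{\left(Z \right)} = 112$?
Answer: $18688$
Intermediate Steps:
$B{\left(K \right)} = 86 K$ ($B{\left(K \right)} = 43 \cdot 2 K = 86 K$)
$E{\left(-43 \right)} - B{\left(-216 \right)} = 112 - 86 \left(-216\right) = 112 - -18576 = 112 + 18576 = 18688$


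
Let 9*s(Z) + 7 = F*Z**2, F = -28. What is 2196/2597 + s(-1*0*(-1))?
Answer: 1585/23373 ≈ 0.067813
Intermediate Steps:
s(Z) = -7/9 - 28*Z**2/9 (s(Z) = -7/9 + (-28*Z**2)/9 = -7/9 - 28*Z**2/9)
2196/2597 + s(-1*0*(-1)) = 2196/2597 + (-7/9 - 28*(-1*0*(-1))**2/9) = 2196*(1/2597) + (-7/9 - 28*(0*(-1))**2/9) = 2196/2597 + (-7/9 - 28/9*0**2) = 2196/2597 + (-7/9 - 28/9*0) = 2196/2597 + (-7/9 + 0) = 2196/2597 - 7/9 = 1585/23373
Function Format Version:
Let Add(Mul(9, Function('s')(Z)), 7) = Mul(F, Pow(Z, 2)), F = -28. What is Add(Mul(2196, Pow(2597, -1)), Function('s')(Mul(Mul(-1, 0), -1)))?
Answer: Rational(1585, 23373) ≈ 0.067813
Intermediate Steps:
Function('s')(Z) = Add(Rational(-7, 9), Mul(Rational(-28, 9), Pow(Z, 2))) (Function('s')(Z) = Add(Rational(-7, 9), Mul(Rational(1, 9), Mul(-28, Pow(Z, 2)))) = Add(Rational(-7, 9), Mul(Rational(-28, 9), Pow(Z, 2))))
Add(Mul(2196, Pow(2597, -1)), Function('s')(Mul(Mul(-1, 0), -1))) = Add(Mul(2196, Pow(2597, -1)), Add(Rational(-7, 9), Mul(Rational(-28, 9), Pow(Mul(Mul(-1, 0), -1), 2)))) = Add(Mul(2196, Rational(1, 2597)), Add(Rational(-7, 9), Mul(Rational(-28, 9), Pow(Mul(0, -1), 2)))) = Add(Rational(2196, 2597), Add(Rational(-7, 9), Mul(Rational(-28, 9), Pow(0, 2)))) = Add(Rational(2196, 2597), Add(Rational(-7, 9), Mul(Rational(-28, 9), 0))) = Add(Rational(2196, 2597), Add(Rational(-7, 9), 0)) = Add(Rational(2196, 2597), Rational(-7, 9)) = Rational(1585, 23373)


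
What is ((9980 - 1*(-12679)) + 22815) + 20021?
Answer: 65495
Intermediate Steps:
((9980 - 1*(-12679)) + 22815) + 20021 = ((9980 + 12679) + 22815) + 20021 = (22659 + 22815) + 20021 = 45474 + 20021 = 65495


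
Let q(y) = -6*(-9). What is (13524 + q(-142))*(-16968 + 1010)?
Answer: -216677724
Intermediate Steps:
q(y) = 54
(13524 + q(-142))*(-16968 + 1010) = (13524 + 54)*(-16968 + 1010) = 13578*(-15958) = -216677724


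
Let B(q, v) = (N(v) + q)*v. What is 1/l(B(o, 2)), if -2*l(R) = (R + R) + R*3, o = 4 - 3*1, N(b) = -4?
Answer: 1/15 ≈ 0.066667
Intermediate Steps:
o = 1 (o = 4 - 3 = 1)
B(q, v) = v*(-4 + q) (B(q, v) = (-4 + q)*v = v*(-4 + q))
l(R) = -5*R/2 (l(R) = -((R + R) + R*3)/2 = -(2*R + 3*R)/2 = -5*R/2)
1/l(B(o, 2)) = 1/(-5*(-4 + 1)) = 1/(-5*(-3)) = 1/(-5/2*(-6)) = 1/15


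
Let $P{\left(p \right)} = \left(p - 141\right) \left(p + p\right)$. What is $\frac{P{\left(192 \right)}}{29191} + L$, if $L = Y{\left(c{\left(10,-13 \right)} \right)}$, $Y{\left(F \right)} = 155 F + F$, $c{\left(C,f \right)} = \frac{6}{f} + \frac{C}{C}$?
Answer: $\frac{2471628}{29191} \approx 84.671$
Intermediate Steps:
$c{\left(C,f \right)} = 1 + \frac{6}{f}$ ($c{\left(C,f \right)} = \frac{6}{f} + 1 = 1 + \frac{6}{f}$)
$Y{\left(F \right)} = 156 F$
$L = 84$ ($L = 156 \frac{6 - 13}{-13} = 156 \left(\left(- \frac{1}{13}\right) \left(-7\right)\right) = 156 \cdot \frac{7}{13} = 84$)
$P{\left(p \right)} = 2 p \left(-141 + p\right)$ ($P{\left(p \right)} = \left(-141 + p\right) 2 p = 2 p \left(-141 + p\right)$)
$\frac{P{\left(192 \right)}}{29191} + L = \frac{2 \cdot 192 \left(-141 + 192\right)}{29191} + 84 = 2 \cdot 192 \cdot 51 \cdot \frac{1}{29191} + 84 = 19584 \cdot \frac{1}{29191} + 84 = \frac{19584}{29191} + 84 = \frac{2471628}{29191}$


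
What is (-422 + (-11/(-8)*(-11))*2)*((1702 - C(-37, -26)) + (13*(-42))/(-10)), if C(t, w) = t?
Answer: -4055778/5 ≈ -8.1116e+5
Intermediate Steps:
(-422 + (-11/(-8)*(-11))*2)*((1702 - C(-37, -26)) + (13*(-42))/(-10)) = (-422 + (-11/(-8)*(-11))*2)*((1702 - 1*(-37)) + (13*(-42))/(-10)) = (-422 + (-11*(-⅛)*(-11))*2)*((1702 + 37) - 546*(-⅒)) = (-422 + ((11/8)*(-11))*2)*(1739 + 273/5) = (-422 - 121/8*2)*(8968/5) = (-422 - 121/4)*(8968/5) = -1809/4*8968/5 = -4055778/5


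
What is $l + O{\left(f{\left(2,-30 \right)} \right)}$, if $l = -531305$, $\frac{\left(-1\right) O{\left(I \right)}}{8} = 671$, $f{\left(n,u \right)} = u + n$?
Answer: $-536673$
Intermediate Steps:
$f{\left(n,u \right)} = n + u$
$O{\left(I \right)} = -5368$ ($O{\left(I \right)} = \left(-8\right) 671 = -5368$)
$l + O{\left(f{\left(2,-30 \right)} \right)} = -531305 - 5368 = -536673$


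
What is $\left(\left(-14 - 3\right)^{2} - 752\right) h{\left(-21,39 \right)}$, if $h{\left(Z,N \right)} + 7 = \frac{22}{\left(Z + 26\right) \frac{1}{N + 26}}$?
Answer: $-129177$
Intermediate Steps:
$h{\left(Z,N \right)} = -7 + \frac{22 \left(26 + N\right)}{26 + Z}$ ($h{\left(Z,N \right)} = -7 + \frac{22}{\left(Z + 26\right) \frac{1}{N + 26}} = -7 + \frac{22}{\left(26 + Z\right) \frac{1}{26 + N}} = -7 + \frac{22}{\frac{1}{26 + N} \left(26 + Z\right)} = -7 + 22 \frac{26 + N}{26 + Z} = -7 + \frac{22 \left(26 + N\right)}{26 + Z}$)
$\left(\left(-14 - 3\right)^{2} - 752\right) h{\left(-21,39 \right)} = \left(\left(-14 - 3\right)^{2} - 752\right) \frac{390 - -147 + 22 \cdot 39}{26 - 21} = \left(\left(-17\right)^{2} - 752\right) \frac{390 + 147 + 858}{5} = \left(289 - 752\right) \frac{1}{5} \cdot 1395 = \left(-463\right) 279 = -129177$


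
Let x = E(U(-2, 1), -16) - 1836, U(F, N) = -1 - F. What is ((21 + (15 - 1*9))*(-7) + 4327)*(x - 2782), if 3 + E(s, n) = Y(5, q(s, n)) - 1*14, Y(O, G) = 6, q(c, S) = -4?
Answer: -19154802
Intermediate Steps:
E(s, n) = -11 (E(s, n) = -3 + (6 - 1*14) = -3 + (6 - 14) = -3 - 8 = -11)
x = -1847 (x = -11 - 1836 = -1847)
((21 + (15 - 1*9))*(-7) + 4327)*(x - 2782) = ((21 + (15 - 1*9))*(-7) + 4327)*(-1847 - 2782) = ((21 + (15 - 9))*(-7) + 4327)*(-4629) = ((21 + 6)*(-7) + 4327)*(-4629) = (27*(-7) + 4327)*(-4629) = (-189 + 4327)*(-4629) = 4138*(-4629) = -19154802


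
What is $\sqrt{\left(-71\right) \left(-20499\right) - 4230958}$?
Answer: $i \sqrt{2775529} \approx 1666.0 i$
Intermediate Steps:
$\sqrt{\left(-71\right) \left(-20499\right) - 4230958} = \sqrt{1455429 - 4230958} = \sqrt{-2775529} = i \sqrt{2775529}$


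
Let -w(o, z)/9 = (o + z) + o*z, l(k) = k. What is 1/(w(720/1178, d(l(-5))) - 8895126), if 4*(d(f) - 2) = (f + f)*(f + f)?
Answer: -589/5239463061 ≈ -1.1242e-7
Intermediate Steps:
d(f) = 2 + f² (d(f) = 2 + ((f + f)*(f + f))/4 = 2 + ((2*f)*(2*f))/4 = 2 + (4*f²)/4 = 2 + f²)
w(o, z) = -9*o - 9*z - 9*o*z (w(o, z) = -9*((o + z) + o*z) = -9*(o + z + o*z) = -9*o - 9*z - 9*o*z)
1/(w(720/1178, d(l(-5))) - 8895126) = 1/((-6480/1178 - 9*(2 + (-5)²) - 9*720/1178*(2 + (-5)²)) - 8895126) = 1/((-6480/1178 - 9*(2 + 25) - 9*720*(1/1178)*(2 + 25)) - 8895126) = 1/((-9*360/589 - 9*27 - 9*360/589*27) - 8895126) = 1/((-3240/589 - 243 - 87480/589) - 8895126) = 1/(-233847/589 - 8895126) = 1/(-5239463061/589) = -589/5239463061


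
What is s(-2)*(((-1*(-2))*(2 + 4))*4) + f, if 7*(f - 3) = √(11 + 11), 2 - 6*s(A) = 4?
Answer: -13 + √22/7 ≈ -12.330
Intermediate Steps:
s(A) = -⅓ (s(A) = ⅓ - ⅙*4 = ⅓ - ⅔ = -⅓)
f = 3 + √22/7 (f = 3 + √(11 + 11)/7 = 3 + √22/7 ≈ 3.6701)
s(-2)*(((-1*(-2))*(2 + 4))*4) + f = -(-1*(-2))*(2 + 4)*4/3 + (3 + √22/7) = -2*6*4/3 + (3 + √22/7) = -4*4 + (3 + √22/7) = -⅓*48 + (3 + √22/7) = -16 + (3 + √22/7) = -13 + √22/7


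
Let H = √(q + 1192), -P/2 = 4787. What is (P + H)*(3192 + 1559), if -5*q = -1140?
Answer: -45486074 + 9502*√355 ≈ -4.5307e+7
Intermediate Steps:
q = 228 (q = -⅕*(-1140) = 228)
P = -9574 (P = -2*4787 = -9574)
H = 2*√355 (H = √(228 + 1192) = √1420 = 2*√355 ≈ 37.683)
(P + H)*(3192 + 1559) = (-9574 + 2*√355)*(3192 + 1559) = (-9574 + 2*√355)*4751 = -45486074 + 9502*√355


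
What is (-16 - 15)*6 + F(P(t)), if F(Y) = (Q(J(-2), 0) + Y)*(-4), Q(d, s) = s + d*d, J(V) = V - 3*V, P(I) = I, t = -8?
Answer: -218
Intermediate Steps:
J(V) = -2*V (J(V) = V - 3*V = -2*V)
Q(d, s) = s + d²
F(Y) = -64 - 4*Y (F(Y) = ((0 + (-2*(-2))²) + Y)*(-4) = ((0 + 4²) + Y)*(-4) = ((0 + 16) + Y)*(-4) = (16 + Y)*(-4) = -64 - 4*Y)
(-16 - 15)*6 + F(P(t)) = (-16 - 15)*6 + (-64 - 4*(-8)) = -31*6 + (-64 + 32) = -186 - 32 = -218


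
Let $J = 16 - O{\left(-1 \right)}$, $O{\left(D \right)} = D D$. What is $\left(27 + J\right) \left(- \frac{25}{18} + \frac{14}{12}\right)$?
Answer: $- \frac{28}{3} \approx -9.3333$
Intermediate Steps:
$O{\left(D \right)} = D^{2}$
$J = 15$ ($J = 16 - \left(-1\right)^{2} = 16 - 1 = 15$)
$\left(27 + J\right) \left(- \frac{25}{18} + \frac{14}{12}\right) = \left(27 + 15\right) \left(- \frac{25}{18} + \frac{14}{12}\right) = 42 \left(\left(-25\right) \frac{1}{18} + 14 \cdot \frac{1}{12}\right) = 42 \left(- \frac{25}{18} + \frac{7}{6}\right) = 42 \left(- \frac{2}{9}\right) = - \frac{28}{3}$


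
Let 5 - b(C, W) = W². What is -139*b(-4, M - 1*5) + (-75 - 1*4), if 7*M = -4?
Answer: 173493/49 ≈ 3540.7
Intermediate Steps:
M = -4/7 (M = (⅐)*(-4) = -4/7 ≈ -0.57143)
b(C, W) = 5 - W²
-139*b(-4, M - 1*5) + (-75 - 1*4) = -139*(5 - (-4/7 - 1*5)²) + (-75 - 1*4) = -139*(5 - (-4/7 - 5)²) + (-75 - 4) = -139*(5 - (-39/7)²) - 79 = -139*(5 - 1*1521/49) - 79 = -139*(5 - 1521/49) - 79 = -139*(-1276/49) - 79 = 177364/49 - 79 = 173493/49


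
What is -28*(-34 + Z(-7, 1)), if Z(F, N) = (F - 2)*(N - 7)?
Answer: -560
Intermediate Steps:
Z(F, N) = (-7 + N)*(-2 + F) (Z(F, N) = (-2 + F)*(-7 + N) = (-7 + N)*(-2 + F))
-28*(-34 + Z(-7, 1)) = -28*(-34 + (14 - 7*(-7) - 2*1 - 7*1)) = -28*(-34 + (14 + 49 - 2 - 7)) = -28*(-34 + 54) = -28*20 = -560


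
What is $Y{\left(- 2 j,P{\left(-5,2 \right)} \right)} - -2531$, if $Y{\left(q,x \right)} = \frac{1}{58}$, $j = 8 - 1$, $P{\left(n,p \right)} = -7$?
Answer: $\frac{146799}{58} \approx 2531.0$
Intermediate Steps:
$j = 7$
$Y{\left(q,x \right)} = \frac{1}{58}$
$Y{\left(- 2 j,P{\left(-5,2 \right)} \right)} - -2531 = \frac{1}{58} - -2531 = \frac{1}{58} + 2531 = \frac{146799}{58}$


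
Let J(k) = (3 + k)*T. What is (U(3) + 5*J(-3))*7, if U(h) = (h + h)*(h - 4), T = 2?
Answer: -42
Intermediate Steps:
U(h) = 2*h*(-4 + h) (U(h) = (2*h)*(-4 + h) = 2*h*(-4 + h))
J(k) = 6 + 2*k (J(k) = (3 + k)*2 = 6 + 2*k)
(U(3) + 5*J(-3))*7 = (2*3*(-4 + 3) + 5*(6 + 2*(-3)))*7 = (2*3*(-1) + 5*(6 - 6))*7 = (-6 + 5*0)*7 = (-6 + 0)*7 = -6*7 = -42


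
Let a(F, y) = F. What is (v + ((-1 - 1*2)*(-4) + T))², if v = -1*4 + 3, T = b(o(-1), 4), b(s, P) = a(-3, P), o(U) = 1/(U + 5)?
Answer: 64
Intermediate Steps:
o(U) = 1/(5 + U)
b(s, P) = -3
T = -3
v = -1 (v = -4 + 3 = -1)
(v + ((-1 - 1*2)*(-4) + T))² = (-1 + ((-1 - 1*2)*(-4) - 3))² = (-1 + ((-1 - 2)*(-4) - 3))² = (-1 + (-3*(-4) - 3))² = (-1 + (12 - 3))² = (-1 + 9)² = 8² = 64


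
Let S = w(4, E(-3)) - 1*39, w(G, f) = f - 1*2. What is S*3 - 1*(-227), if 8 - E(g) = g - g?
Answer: 128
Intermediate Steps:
E(g) = 8 (E(g) = 8 - (g - g) = 8 - 1*0 = 8 + 0 = 8)
w(G, f) = -2 + f (w(G, f) = f - 2 = -2 + f)
S = -33 (S = (-2 + 8) - 1*39 = 6 - 39 = -33)
S*3 - 1*(-227) = -33*3 - 1*(-227) = -99 + 227 = 128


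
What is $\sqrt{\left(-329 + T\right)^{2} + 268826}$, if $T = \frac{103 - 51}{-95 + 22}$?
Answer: $\frac{\sqrt{2011890515}}{73} \approx 614.44$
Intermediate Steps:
$T = - \frac{52}{73}$ ($T = \frac{52}{-73} = 52 \left(- \frac{1}{73}\right) = - \frac{52}{73} \approx -0.71233$)
$\sqrt{\left(-329 + T\right)^{2} + 268826} = \sqrt{\left(-329 - \frac{52}{73}\right)^{2} + 268826} = \sqrt{\left(- \frac{24069}{73}\right)^{2} + 268826} = \sqrt{\frac{579316761}{5329} + 268826} = \sqrt{\frac{2011890515}{5329}} = \frac{\sqrt{2011890515}}{73}$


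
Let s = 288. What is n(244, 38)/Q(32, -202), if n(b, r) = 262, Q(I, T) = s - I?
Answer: 131/128 ≈ 1.0234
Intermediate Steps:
Q(I, T) = 288 - I
n(244, 38)/Q(32, -202) = 262/(288 - 1*32) = 262/(288 - 32) = 262/256 = 262*(1/256) = 131/128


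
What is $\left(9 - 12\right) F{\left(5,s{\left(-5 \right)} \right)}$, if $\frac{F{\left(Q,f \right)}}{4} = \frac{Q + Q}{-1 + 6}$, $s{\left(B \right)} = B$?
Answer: $-24$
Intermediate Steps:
$F{\left(Q,f \right)} = \frac{8 Q}{5}$ ($F{\left(Q,f \right)} = 4 \frac{Q + Q}{-1 + 6} = 4 \frac{2 Q}{5} = \frac{8 Q}{5}$)
$\left(9 - 12\right) F{\left(5,s{\left(-5 \right)} \right)} = \left(9 - 12\right) \frac{8}{5} \cdot 5 = \left(-3\right) 8 = -24$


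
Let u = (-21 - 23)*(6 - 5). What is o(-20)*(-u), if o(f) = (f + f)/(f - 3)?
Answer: 1760/23 ≈ 76.522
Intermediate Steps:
o(f) = 2*f/(-3 + f) (o(f) = (2*f)/(-3 + f) = 2*f/(-3 + f))
u = -44 (u = -44*1 = -44)
o(-20)*(-u) = (2*(-20)/(-3 - 20))*(-1*(-44)) = (2*(-20)/(-23))*44 = (2*(-20)*(-1/23))*44 = (40/23)*44 = 1760/23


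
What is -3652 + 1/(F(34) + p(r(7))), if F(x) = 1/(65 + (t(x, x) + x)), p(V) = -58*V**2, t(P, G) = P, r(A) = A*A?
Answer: -67639835209/18521313 ≈ -3652.0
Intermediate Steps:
r(A) = A**2
F(x) = 1/(65 + 2*x) (F(x) = 1/(65 + (x + x)) = 1/(65 + 2*x))
-3652 + 1/(F(34) + p(r(7))) = -3652 + 1/(1/(65 + 2*34) - 58*(7**2)**2) = -3652 + 1/(1/(65 + 68) - 58*49**2) = -3652 + 1/(1/133 - 58*2401) = -3652 + 1/(1/133 - 139258) = -3652 + 1/(-18521313/133) = -3652 - 133/18521313 = -67639835209/18521313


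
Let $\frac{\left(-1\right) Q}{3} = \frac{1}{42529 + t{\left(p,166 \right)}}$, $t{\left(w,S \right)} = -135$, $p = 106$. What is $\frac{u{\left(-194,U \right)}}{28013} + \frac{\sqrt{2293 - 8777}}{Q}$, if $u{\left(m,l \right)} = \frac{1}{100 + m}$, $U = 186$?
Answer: $- \frac{1}{2633222} - \frac{84788 i \sqrt{1621}}{3} \approx -3.7976 \cdot 10^{-7} - 1.1379 \cdot 10^{6} i$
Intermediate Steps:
$Q = - \frac{3}{42394}$ ($Q = - \frac{3}{42529 - 135} = - \frac{3}{42394} \approx -7.0765 \cdot 10^{-5}$)
$\frac{u{\left(-194,U \right)}}{28013} + \frac{\sqrt{2293 - 8777}}{Q} = \frac{1}{\left(100 - 194\right) 28013} + \frac{\sqrt{2293 - 8777}}{- \frac{3}{42394}} = \frac{1}{-94} \cdot \frac{1}{28013} + \sqrt{-6484} \left(- \frac{42394}{3}\right) = \left(- \frac{1}{94}\right) \frac{1}{28013} + 2 i \sqrt{1621} \left(- \frac{42394}{3}\right) = - \frac{1}{2633222} - \frac{84788 i \sqrt{1621}}{3}$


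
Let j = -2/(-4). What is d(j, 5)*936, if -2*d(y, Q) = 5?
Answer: -2340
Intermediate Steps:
j = ½ (j = -2*(-¼) = ½ ≈ 0.50000)
d(y, Q) = -5/2 (d(y, Q) = -½*5 = -5/2)
d(j, 5)*936 = -5/2*936 = -2340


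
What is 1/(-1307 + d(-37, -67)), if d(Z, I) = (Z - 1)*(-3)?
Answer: -1/1193 ≈ -0.00083822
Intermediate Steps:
d(Z, I) = 3 - 3*Z (d(Z, I) = (-1 + Z)*(-3) = 3 - 3*Z)
1/(-1307 + d(-37, -67)) = 1/(-1307 + (3 - 3*(-37))) = 1/(-1307 + (3 + 111)) = 1/(-1307 + 114) = 1/(-1193) = -1/1193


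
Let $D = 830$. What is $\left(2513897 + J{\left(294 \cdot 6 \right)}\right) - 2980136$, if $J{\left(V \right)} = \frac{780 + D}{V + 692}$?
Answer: $- \frac{572540687}{1228} \approx -4.6624 \cdot 10^{5}$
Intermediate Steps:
$J{\left(V \right)} = \frac{1610}{692 + V}$ ($J{\left(V \right)} = \frac{780 + 830}{V + 692} = \frac{1610}{692 + V}$)
$\left(2513897 + J{\left(294 \cdot 6 \right)}\right) - 2980136 = \left(2513897 + \frac{1610}{692 + 294 \cdot 6}\right) - 2980136 = \left(2513897 + \frac{1610}{692 + 1764}\right) - 2980136 = \left(2513897 + \frac{1610}{2456}\right) - 2980136 = \left(2513897 + 1610 \cdot \frac{1}{2456}\right) - 2980136 = \left(2513897 + \frac{805}{1228}\right) - 2980136 = \frac{3087066321}{1228} - 2980136 = - \frac{572540687}{1228}$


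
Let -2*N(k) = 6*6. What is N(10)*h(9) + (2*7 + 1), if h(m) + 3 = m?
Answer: -93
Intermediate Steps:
N(k) = -18 (N(k) = -3*6 = -1/2*36 = -18)
h(m) = -3 + m
N(10)*h(9) + (2*7 + 1) = -18*(-3 + 9) + (2*7 + 1) = -18*6 + (14 + 1) = -108 + 15 = -93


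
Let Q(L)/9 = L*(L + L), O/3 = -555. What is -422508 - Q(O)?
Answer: -50322558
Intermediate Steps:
O = -1665 (O = 3*(-555) = -1665)
Q(L) = 18*L**2 (Q(L) = 9*(L*(L + L)) = 9*(L*(2*L)) = 9*(2*L**2) = 18*L**2)
-422508 - Q(O) = -422508 - 18*(-1665)**2 = -422508 - 18*2772225 = -422508 - 1*49900050 = -422508 - 49900050 = -50322558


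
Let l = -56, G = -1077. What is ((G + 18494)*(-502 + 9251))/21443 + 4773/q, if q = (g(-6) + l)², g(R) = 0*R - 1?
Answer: 165063099452/23222769 ≈ 7107.8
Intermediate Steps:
g(R) = -1 (g(R) = 0 - 1 = -1)
q = 3249 (q = (-1 - 56)² = (-57)² = 3249)
((G + 18494)*(-502 + 9251))/21443 + 4773/q = ((-1077 + 18494)*(-502 + 9251))/21443 + 4773/3249 = (17417*8749)*(1/21443) + 4773*(1/3249) = 152381333*(1/21443) + 1591/1083 = 152381333/21443 + 1591/1083 = 165063099452/23222769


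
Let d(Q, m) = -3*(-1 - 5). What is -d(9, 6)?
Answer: -18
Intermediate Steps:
d(Q, m) = 18 (d(Q, m) = -3*(-6) = 18)
-d(9, 6) = -1*18 = -18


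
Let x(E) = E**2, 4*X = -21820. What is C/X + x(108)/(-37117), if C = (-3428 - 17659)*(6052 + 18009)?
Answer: 18832148525799/202473235 ≈ 93011.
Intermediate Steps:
X = -5455 (X = (1/4)*(-21820) = -5455)
C = -507374307 (C = -21087*24061 = -507374307)
C/X + x(108)/(-37117) = -507374307/(-5455) + 108**2/(-37117) = -507374307*(-1/5455) + 11664*(-1/37117) = 507374307/5455 - 11664/37117 = 18832148525799/202473235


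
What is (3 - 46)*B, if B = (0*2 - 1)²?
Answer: -43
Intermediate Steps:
B = 1 (B = (0 - 1)² = (-1)² = 1)
(3 - 46)*B = (3 - 46)*1 = -43*1 = -43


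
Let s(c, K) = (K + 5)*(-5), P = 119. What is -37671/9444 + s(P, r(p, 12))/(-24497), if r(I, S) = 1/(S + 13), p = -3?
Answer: -1537647497/385582780 ≈ -3.9879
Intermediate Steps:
r(I, S) = 1/(13 + S)
s(c, K) = -25 - 5*K (s(c, K) = (5 + K)*(-5) = -25 - 5*K)
-37671/9444 + s(P, r(p, 12))/(-24497) = -37671/9444 + (-25 - 5/(13 + 12))/(-24497) = -37671*1/9444 + (-25 - 5/25)*(-1/24497) = -12557/3148 + (-25 - 5*1/25)*(-1/24497) = -12557/3148 + (-25 - ⅕)*(-1/24497) = -12557/3148 - 126/5*(-1/24497) = -12557/3148 + 126/122485 = -1537647497/385582780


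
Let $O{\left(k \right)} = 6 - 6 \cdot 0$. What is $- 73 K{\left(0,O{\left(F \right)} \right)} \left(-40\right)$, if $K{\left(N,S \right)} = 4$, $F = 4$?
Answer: $11680$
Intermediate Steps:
$O{\left(k \right)} = 6$ ($O{\left(k \right)} = 6 - 0 = 6 + 0 = 6$)
$- 73 K{\left(0,O{\left(F \right)} \right)} \left(-40\right) = \left(-73\right) 4 \left(-40\right) = \left(-292\right) \left(-40\right) = 11680$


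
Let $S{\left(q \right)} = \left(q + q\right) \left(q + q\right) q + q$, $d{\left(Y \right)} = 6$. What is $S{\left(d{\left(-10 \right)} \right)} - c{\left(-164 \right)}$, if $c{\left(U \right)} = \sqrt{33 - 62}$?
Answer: $870 - i \sqrt{29} \approx 870.0 - 5.3852 i$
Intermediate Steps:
$c{\left(U \right)} = i \sqrt{29}$ ($c{\left(U \right)} = \sqrt{-29} = i \sqrt{29}$)
$S{\left(q \right)} = q + 4 q^{3}$ ($S{\left(q \right)} = 2 q 2 q q + q = 4 q^{2} q + q = 4 q^{3} + q = q + 4 q^{3}$)
$S{\left(d{\left(-10 \right)} \right)} - c{\left(-164 \right)} = \left(6 + 4 \cdot 6^{3}\right) - i \sqrt{29} = \left(6 + 4 \cdot 216\right) - i \sqrt{29} = \left(6 + 864\right) - i \sqrt{29} = 870 - i \sqrt{29}$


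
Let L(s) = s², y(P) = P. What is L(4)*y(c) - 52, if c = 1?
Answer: -36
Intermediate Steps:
L(4)*y(c) - 52 = 4²*1 - 52 = 16*1 - 52 = 16 - 52 = -36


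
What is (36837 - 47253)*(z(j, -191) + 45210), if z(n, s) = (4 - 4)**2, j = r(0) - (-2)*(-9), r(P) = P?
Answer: -470907360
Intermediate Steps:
j = -18 (j = 0 - (-2)*(-9) = 0 - 1*18 = 0 - 18 = -18)
z(n, s) = 0 (z(n, s) = 0**2 = 0)
(36837 - 47253)*(z(j, -191) + 45210) = (36837 - 47253)*(0 + 45210) = -10416*45210 = -470907360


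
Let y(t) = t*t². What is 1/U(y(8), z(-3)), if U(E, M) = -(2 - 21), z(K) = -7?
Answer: 1/19 ≈ 0.052632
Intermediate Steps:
y(t) = t³
U(E, M) = 19 (U(E, M) = -1*(-19) = 19)
1/U(y(8), z(-3)) = 1/19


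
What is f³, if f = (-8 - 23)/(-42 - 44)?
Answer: 29791/636056 ≈ 0.046837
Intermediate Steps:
f = 31/86 (f = -31/(-86) = -31*(-1/86) = 31/86 ≈ 0.36047)
f³ = (31/86)³ = 29791/636056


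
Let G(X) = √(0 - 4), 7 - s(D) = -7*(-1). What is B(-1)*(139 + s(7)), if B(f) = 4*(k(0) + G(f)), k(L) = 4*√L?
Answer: 1112*I ≈ 1112.0*I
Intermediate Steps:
s(D) = 0 (s(D) = 7 - (-7)*(-1) = 7 - 1*7 = 7 - 7 = 0)
G(X) = 2*I (G(X) = √(-4) = 2*I)
B(f) = 8*I (B(f) = 4*(4*√0 + 2*I) = 4*(4*0 + 2*I) = 4*(0 + 2*I) = 4*(2*I) = 8*I)
B(-1)*(139 + s(7)) = (8*I)*(139 + 0) = (8*I)*139 = 1112*I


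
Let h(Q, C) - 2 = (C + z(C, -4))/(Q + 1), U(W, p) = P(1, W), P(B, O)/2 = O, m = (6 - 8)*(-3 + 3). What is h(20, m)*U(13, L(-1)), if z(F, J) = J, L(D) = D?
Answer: 988/21 ≈ 47.048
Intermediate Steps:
m = 0 (m = -2*0 = 0)
P(B, O) = 2*O
U(W, p) = 2*W
h(Q, C) = 2 + (-4 + C)/(1 + Q) (h(Q, C) = 2 + (C - 4)/(Q + 1) = 2 + (-4 + C)/(1 + Q))
h(20, m)*U(13, L(-1)) = ((-2 + 0 + 2*20)/(1 + 20))*(2*13) = ((-2 + 0 + 40)/21)*26 = ((1/21)*38)*26 = (38/21)*26 = 988/21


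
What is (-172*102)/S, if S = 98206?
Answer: -8772/49103 ≈ -0.17864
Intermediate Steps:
(-172*102)/S = -172*102/98206 = -17544*1/98206 = -8772/49103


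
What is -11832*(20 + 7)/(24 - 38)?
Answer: 159732/7 ≈ 22819.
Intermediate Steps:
-11832*(20 + 7)/(24 - 38) = -319464/(-14) = -319464*(-1)/14 = -11832*(-27/14) = 159732/7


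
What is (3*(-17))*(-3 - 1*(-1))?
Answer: 102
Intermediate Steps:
(3*(-17))*(-3 - 1*(-1)) = -51*(-3 + 1) = -51*(-2) = 102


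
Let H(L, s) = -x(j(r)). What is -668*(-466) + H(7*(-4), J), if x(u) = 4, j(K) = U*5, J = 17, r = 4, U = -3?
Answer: 311284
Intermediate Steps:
j(K) = -15 (j(K) = -3*5 = -15)
H(L, s) = -4 (H(L, s) = -1*4 = -4)
-668*(-466) + H(7*(-4), J) = -668*(-466) - 4 = 311288 - 4 = 311284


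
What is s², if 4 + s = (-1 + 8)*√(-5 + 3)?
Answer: (4 - 7*I*√2)² ≈ -82.0 - 79.196*I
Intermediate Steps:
s = -4 + 7*I*√2 (s = -4 + (-1 + 8)*√(-5 + 3) = -4 + 7*√(-2) = -4 + 7*(I*√2) = -4 + 7*I*√2 ≈ -4.0 + 9.8995*I)
s² = (-4 + 7*I*√2)²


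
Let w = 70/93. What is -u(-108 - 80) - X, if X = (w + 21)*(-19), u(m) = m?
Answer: 55921/93 ≈ 601.30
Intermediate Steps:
w = 70/93 (w = 70*(1/93) = 70/93 ≈ 0.75269)
X = -38437/93 (X = (70/93 + 21)*(-19) = (2023/93)*(-19) = -38437/93 ≈ -413.30)
-u(-108 - 80) - X = -(-108 - 80) - 1*(-38437/93) = -1*(-188) + 38437/93 = 188 + 38437/93 = 55921/93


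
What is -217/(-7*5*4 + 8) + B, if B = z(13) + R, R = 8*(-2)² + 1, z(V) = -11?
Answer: 3121/132 ≈ 23.644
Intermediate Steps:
R = 33 (R = 8*4 + 1 = 32 + 1 = 33)
B = 22 (B = -11 + 33 = 22)
-217/(-7*5*4 + 8) + B = -217/(-7*5*4 + 8) + 22 = -217/(-35*4 + 8) + 22 = -217/(-140 + 8) + 22 = -217/(-132) + 22 = -1/132*(-217) + 22 = 217/132 + 22 = 3121/132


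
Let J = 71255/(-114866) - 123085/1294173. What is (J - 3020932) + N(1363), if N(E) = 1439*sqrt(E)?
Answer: -449081211160401101/148656475818 + 1439*sqrt(1363) ≈ -2.9678e+6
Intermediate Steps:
J = -106354578725/148656475818 (J = 71255*(-1/114866) - 123085*1/1294173 = -71255/114866 - 123085/1294173 = -106354578725/148656475818 ≈ -0.71544)
(J - 3020932) + N(1363) = (-106354578725/148656475818 - 3020932) + 1439*sqrt(1363) = -449081211160401101/148656475818 + 1439*sqrt(1363)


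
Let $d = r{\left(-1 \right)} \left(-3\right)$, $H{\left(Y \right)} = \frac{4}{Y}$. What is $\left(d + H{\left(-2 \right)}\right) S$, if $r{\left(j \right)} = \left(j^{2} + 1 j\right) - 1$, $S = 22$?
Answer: $22$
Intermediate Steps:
$r{\left(j \right)} = -1 + j + j^{2}$ ($r{\left(j \right)} = \left(j^{2} + j\right) - 1 = \left(j + j^{2}\right) - 1 = -1 + j + j^{2}$)
$d = 3$ ($d = \left(-1 - 1 + \left(-1\right)^{2}\right) \left(-3\right) = \left(-1 - 1 + 1\right) \left(-3\right) = \left(-1\right) \left(-3\right) = 3$)
$\left(d + H{\left(-2 \right)}\right) S = \left(3 + \frac{4}{-2}\right) 22 = \left(3 + 4 \left(- \frac{1}{2}\right)\right) 22 = \left(3 - 2\right) 22 = 1 \cdot 22 = 22$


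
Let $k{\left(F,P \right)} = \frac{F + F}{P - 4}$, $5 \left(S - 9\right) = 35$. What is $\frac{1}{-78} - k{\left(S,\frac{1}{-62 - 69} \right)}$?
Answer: $\frac{108817}{13650} \approx 7.9719$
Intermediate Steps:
$S = 16$ ($S = 9 + \frac{1}{5} \cdot 35 = 9 + 7 = 16$)
$k{\left(F,P \right)} = \frac{2 F}{-4 + P}$
$\frac{1}{-78} - k{\left(S,\frac{1}{-62 - 69} \right)} = \frac{1}{-78} - 2 \cdot 16 \frac{1}{-4 + \frac{1}{-62 - 69}} = - \frac{1}{78} - 2 \cdot 16 \frac{1}{-4 + \frac{1}{-131}} = - \frac{1}{78} - 2 \cdot 16 \frac{1}{-4 - \frac{1}{131}} = - \frac{1}{78} - 2 \cdot 16 \frac{1}{- \frac{525}{131}} = - \frac{1}{78} - 2 \cdot 16 \left(- \frac{131}{525}\right) = - \frac{1}{78} - - \frac{4192}{525} = - \frac{1}{78} + \frac{4192}{525} = \frac{108817}{13650}$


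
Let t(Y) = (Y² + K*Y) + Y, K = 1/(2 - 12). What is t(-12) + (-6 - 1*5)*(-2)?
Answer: 776/5 ≈ 155.20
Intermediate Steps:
K = -⅒ (K = 1/(-10) = -⅒ ≈ -0.10000)
t(Y) = Y² + 9*Y/10 (t(Y) = (Y² - Y/10) + Y = Y² + 9*Y/10)
t(-12) + (-6 - 1*5)*(-2) = (⅒)*(-12)*(9 + 10*(-12)) + (-6 - 1*5)*(-2) = (⅒)*(-12)*(9 - 120) + (-6 - 5)*(-2) = (⅒)*(-12)*(-111) - 11*(-2) = 666/5 + 22 = 776/5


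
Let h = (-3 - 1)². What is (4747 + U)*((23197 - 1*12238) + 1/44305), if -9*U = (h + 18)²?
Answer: 20182378663232/398745 ≈ 5.0615e+7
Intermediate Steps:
h = 16 (h = (-4)² = 16)
U = -1156/9 (U = -(16 + 18)²/9 = -⅑*34² = -⅑*1156 = -1156/9 ≈ -128.44)
(4747 + U)*((23197 - 1*12238) + 1/44305) = (4747 - 1156/9)*((23197 - 1*12238) + 1/44305) = 41567*((23197 - 12238) + 1/44305)/9 = 41567*(10959 + 1/44305)/9 = (41567/9)*(485538496/44305) = 20182378663232/398745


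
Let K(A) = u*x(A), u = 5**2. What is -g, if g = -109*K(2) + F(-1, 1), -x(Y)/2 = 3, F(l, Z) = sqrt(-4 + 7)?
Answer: -16350 - sqrt(3) ≈ -16352.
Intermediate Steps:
F(l, Z) = sqrt(3)
x(Y) = -6 (x(Y) = -2*3 = -6)
u = 25
K(A) = -150 (K(A) = 25*(-6) = -150)
g = 16350 + sqrt(3) (g = -109*(-150) + sqrt(3) = 16350 + sqrt(3) ≈ 16352.)
-g = -(16350 + sqrt(3)) = -16350 - sqrt(3)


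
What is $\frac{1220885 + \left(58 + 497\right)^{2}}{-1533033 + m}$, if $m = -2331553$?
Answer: $- \frac{764455}{1932293} \approx -0.39562$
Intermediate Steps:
$\frac{1220885 + \left(58 + 497\right)^{2}}{-1533033 + m} = \frac{1220885 + \left(58 + 497\right)^{2}}{-1533033 - 2331553} = \frac{1220885 + 555^{2}}{-3864586} = \left(1220885 + 308025\right) \left(- \frac{1}{3864586}\right) = 1528910 \left(- \frac{1}{3864586}\right) = - \frac{764455}{1932293}$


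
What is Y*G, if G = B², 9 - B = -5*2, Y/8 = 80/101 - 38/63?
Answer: 3471376/6363 ≈ 545.56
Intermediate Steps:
Y = 9616/6363 (Y = 8*(80/101 - 38/63) = 8*(1202/6363) = 9616/6363 ≈ 1.5112)
B = 19 (B = 9 - (-5)*2 = 9 - 1*(-10) = 9 + 10 = 19)
G = 361 (G = 19² = 361)
Y*G = (9616/6363)*361 = 3471376/6363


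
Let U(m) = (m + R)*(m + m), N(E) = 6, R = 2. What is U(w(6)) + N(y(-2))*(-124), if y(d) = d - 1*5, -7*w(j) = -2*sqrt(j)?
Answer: -36408/49 + 8*sqrt(6)/7 ≈ -740.22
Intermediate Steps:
w(j) = 2*sqrt(j)/7 (w(j) = -(-2)*sqrt(j)/7 = 2*sqrt(j)/7)
y(d) = -5 + d (y(d) = d - 5 = -5 + d)
U(m) = 2*m*(2 + m) (U(m) = (m + 2)*(m + m) = (2 + m)*(2*m) = 2*m*(2 + m))
U(w(6)) + N(y(-2))*(-124) = 2*(2*sqrt(6)/7)*(2 + 2*sqrt(6)/7) + 6*(-124) = 4*sqrt(6)*(2 + 2*sqrt(6)/7)/7 - 744 = -744 + 4*sqrt(6)*(2 + 2*sqrt(6)/7)/7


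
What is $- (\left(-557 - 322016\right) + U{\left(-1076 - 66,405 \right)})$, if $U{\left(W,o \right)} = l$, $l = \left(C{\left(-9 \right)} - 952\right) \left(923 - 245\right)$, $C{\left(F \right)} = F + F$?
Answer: $980233$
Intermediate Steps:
$C{\left(F \right)} = 2 F$
$l = -657660$ ($l = \left(2 \left(-9\right) - 952\right) \left(923 - 245\right) = \left(-18 - 952\right) 678 = \left(-970\right) 678 = -657660$)
$U{\left(W,o \right)} = -657660$
$- (\left(-557 - 322016\right) + U{\left(-1076 - 66,405 \right)}) = - (\left(-557 - 322016\right) - 657660) = - (-322573 - 657660) = \left(-1\right) \left(-980233\right) = 980233$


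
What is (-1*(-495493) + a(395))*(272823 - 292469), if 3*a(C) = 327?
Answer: -9736596892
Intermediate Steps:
a(C) = 109 (a(C) = (⅓)*327 = 109)
(-1*(-495493) + a(395))*(272823 - 292469) = (-1*(-495493) + 109)*(272823 - 292469) = (495493 + 109)*(-19646) = 495602*(-19646) = -9736596892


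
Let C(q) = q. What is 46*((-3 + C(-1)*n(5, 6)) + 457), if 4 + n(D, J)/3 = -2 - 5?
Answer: 22402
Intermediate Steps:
n(D, J) = -33 (n(D, J) = -12 + 3*(-2 - 5) = -12 + 3*(-7) = -12 - 21 = -33)
46*((-3 + C(-1)*n(5, 6)) + 457) = 46*((-3 - 1*(-33)) + 457) = 46*((-3 + 33) + 457) = 46*(30 + 457) = 46*487 = 22402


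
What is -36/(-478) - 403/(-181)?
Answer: 99575/43259 ≈ 2.3018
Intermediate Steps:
-36/(-478) - 403/(-181) = -36*(-1/478) - 403*(-1/181) = 18/239 + 403/181 = 99575/43259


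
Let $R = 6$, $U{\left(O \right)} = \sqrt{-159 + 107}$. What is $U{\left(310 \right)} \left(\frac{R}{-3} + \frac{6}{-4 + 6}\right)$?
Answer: $2 i \sqrt{13} \approx 7.2111 i$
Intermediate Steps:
$U{\left(O \right)} = 2 i \sqrt{13}$ ($U{\left(O \right)} = \sqrt{-52} = 2 i \sqrt{13}$)
$U{\left(310 \right)} \left(\frac{R}{-3} + \frac{6}{-4 + 6}\right) = 2 i \sqrt{13} \left(\frac{6}{-3} + \frac{6}{-4 + 6}\right) = 2 i \sqrt{13} \left(6 \left(- \frac{1}{3}\right) + \frac{6}{2}\right) = 2 i \sqrt{13} \left(-2 + 6 \cdot \frac{1}{2}\right) = 2 i \sqrt{13} \left(-2 + 3\right) = 2 i \sqrt{13} \cdot 1 = 2 i \sqrt{13}$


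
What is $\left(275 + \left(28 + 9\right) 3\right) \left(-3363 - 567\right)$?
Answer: $-1516980$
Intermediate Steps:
$\left(275 + \left(28 + 9\right) 3\right) \left(-3363 - 567\right) = \left(275 + 37 \cdot 3\right) \left(-3930\right) = \left(275 + 111\right) \left(-3930\right) = 386 \left(-3930\right) = -1516980$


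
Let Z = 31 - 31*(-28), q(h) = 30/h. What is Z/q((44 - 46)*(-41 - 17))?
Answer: 52142/15 ≈ 3476.1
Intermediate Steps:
Z = 899 (Z = 31 + 868 = 899)
Z/q((44 - 46)*(-41 - 17)) = 899/((30/(((44 - 46)*(-41 - 17))))) = 899/((30/((-2*(-58))))) = 899/((30/116)) = 899/((30*(1/116))) = 899/(15/58) = 899*(58/15) = 52142/15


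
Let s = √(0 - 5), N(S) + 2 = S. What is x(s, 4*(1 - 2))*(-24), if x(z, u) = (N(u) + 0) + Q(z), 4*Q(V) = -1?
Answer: 150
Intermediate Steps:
N(S) = -2 + S
s = I*√5 (s = √(-5) = I*√5 ≈ 2.2361*I)
Q(V) = -¼ (Q(V) = (¼)*(-1) = -¼)
x(z, u) = -9/4 + u (x(z, u) = ((-2 + u) + 0) - ¼ = (-2 + u) - ¼ = -9/4 + u)
x(s, 4*(1 - 2))*(-24) = (-9/4 + 4*(1 - 2))*(-24) = (-9/4 + 4*(-1))*(-24) = (-9/4 - 4)*(-24) = -25/4*(-24) = 150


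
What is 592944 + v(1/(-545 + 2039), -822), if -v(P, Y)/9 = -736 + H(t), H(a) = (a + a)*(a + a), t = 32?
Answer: 562704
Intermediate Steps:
H(a) = 4*a² (H(a) = (2*a)*(2*a) = 4*a²)
v(P, Y) = -30240 (v(P, Y) = -9*(-736 + 4*32²) = -9*(-736 + 4*1024) = -9*(-736 + 4096) = -9*3360 = -30240)
592944 + v(1/(-545 + 2039), -822) = 592944 - 30240 = 562704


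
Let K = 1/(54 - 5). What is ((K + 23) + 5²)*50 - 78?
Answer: 113828/49 ≈ 2323.0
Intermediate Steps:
K = 1/49 ≈ 0.020408
((K + 23) + 5²)*50 - 78 = ((1/49 + 23) + 5²)*50 - 78 = (1128/49 + 25)*50 - 78 = (2353/49)*50 - 78 = 117650/49 - 78 = 113828/49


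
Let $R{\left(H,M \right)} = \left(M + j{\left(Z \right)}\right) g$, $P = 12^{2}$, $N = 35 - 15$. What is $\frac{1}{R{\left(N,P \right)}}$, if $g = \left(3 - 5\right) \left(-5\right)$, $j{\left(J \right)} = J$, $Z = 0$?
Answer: $\frac{1}{1440} \approx 0.00069444$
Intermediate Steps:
$N = 20$
$g = 10$ ($g = \left(-2\right) \left(-5\right) = 10$)
$P = 144$
$R{\left(H,M \right)} = 10 M$ ($R{\left(H,M \right)} = \left(M + 0\right) 10 = M 10 = 10 M$)
$\frac{1}{R{\left(N,P \right)}} = \frac{1}{10 \cdot 144} = \frac{1}{1440}$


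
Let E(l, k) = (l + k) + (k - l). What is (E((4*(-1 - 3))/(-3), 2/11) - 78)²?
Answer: 729316/121 ≈ 6027.4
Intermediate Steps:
E(l, k) = 2*k (E(l, k) = (k + l) + (k - l) = 2*k)
(E((4*(-1 - 3))/(-3), 2/11) - 78)² = (2*(2/11) - 78)² = (4/11 - 78)² = (-854/11)² = 729316/121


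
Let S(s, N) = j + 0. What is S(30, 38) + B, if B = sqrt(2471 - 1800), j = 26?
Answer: 26 + sqrt(671) ≈ 51.904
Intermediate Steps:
S(s, N) = 26 (S(s, N) = 26 + 0 = 26)
B = sqrt(671) ≈ 25.904
S(30, 38) + B = 26 + sqrt(671)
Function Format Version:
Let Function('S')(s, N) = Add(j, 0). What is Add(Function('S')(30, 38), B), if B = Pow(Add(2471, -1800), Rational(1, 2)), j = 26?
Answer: Add(26, Pow(671, Rational(1, 2))) ≈ 51.904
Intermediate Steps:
Function('S')(s, N) = 26 (Function('S')(s, N) = Add(26, 0) = 26)
B = Pow(671, Rational(1, 2)) ≈ 25.904
Add(Function('S')(30, 38), B) = Add(26, Pow(671, Rational(1, 2)))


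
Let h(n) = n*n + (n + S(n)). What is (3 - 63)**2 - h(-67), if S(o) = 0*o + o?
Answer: -755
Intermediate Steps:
S(o) = o (S(o) = 0 + o = o)
h(n) = n**2 + 2*n (h(n) = n*n + (n + n) = n**2 + 2*n)
(3 - 63)**2 - h(-67) = (3 - 63)**2 - (-67)*(2 - 67) = (-60)**2 - (-67)*(-65) = 3600 - 1*4355 = 3600 - 4355 = -755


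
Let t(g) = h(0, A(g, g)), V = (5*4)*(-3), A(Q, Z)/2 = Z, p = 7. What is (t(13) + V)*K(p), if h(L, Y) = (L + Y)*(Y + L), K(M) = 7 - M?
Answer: 0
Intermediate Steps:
A(Q, Z) = 2*Z
V = -60 (V = 20*(-3) = -60)
h(L, Y) = (L + Y)**2 (h(L, Y) = (L + Y)*(L + Y) = (L + Y)**2)
t(g) = 4*g**2 (t(g) = (0 + 2*g)**2 = (2*g)**2 = 4*g**2)
(t(13) + V)*K(p) = (4*13**2 - 60)*(7 - 1*7) = (4*169 - 60)*(7 - 7) = (676 - 60)*0 = 616*0 = 0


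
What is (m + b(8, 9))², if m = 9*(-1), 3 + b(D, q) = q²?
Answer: 4761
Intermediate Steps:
b(D, q) = -3 + q²
m = -9
(m + b(8, 9))² = (-9 + (-3 + 9²))² = (-9 + (-3 + 81))² = (-9 + 78)² = 69² = 4761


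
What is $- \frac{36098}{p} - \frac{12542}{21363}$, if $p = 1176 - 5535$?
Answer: $\frac{238830332}{31040439} \approx 7.6942$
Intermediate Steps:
$p = -4359$ ($p = 1176 - 5535 = -4359$)
$- \frac{36098}{p} - \frac{12542}{21363} = - \frac{36098}{-4359} - \frac{12542}{21363} = \left(-36098\right) \left(- \frac{1}{4359}\right) - \frac{12542}{21363} = \frac{36098}{4359} - \frac{12542}{21363} = \frac{238830332}{31040439}$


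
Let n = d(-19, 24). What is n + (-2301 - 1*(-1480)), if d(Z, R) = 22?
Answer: -799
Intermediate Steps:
n = 22
n + (-2301 - 1*(-1480)) = 22 + (-2301 - 1*(-1480)) = 22 + (-2301 + 1480) = 22 - 821 = -799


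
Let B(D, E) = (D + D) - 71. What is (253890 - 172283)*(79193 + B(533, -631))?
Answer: 6543902116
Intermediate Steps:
B(D, E) = -71 + 2*D (B(D, E) = 2*D - 71 = -71 + 2*D)
(253890 - 172283)*(79193 + B(533, -631)) = (253890 - 172283)*(79193 + (-71 + 2*533)) = 81607*(79193 + (-71 + 1066)) = 81607*(79193 + 995) = 81607*80188 = 6543902116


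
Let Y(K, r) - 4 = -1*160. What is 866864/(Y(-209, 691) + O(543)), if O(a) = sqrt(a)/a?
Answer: -73430315712/13214447 - 866864*sqrt(543)/13214447 ≈ -5558.4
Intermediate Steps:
O(a) = 1/sqrt(a)
Y(K, r) = -156 (Y(K, r) = 4 - 1*160 = 4 - 160 = -156)
866864/(Y(-209, 691) + O(543)) = 866864/(-156 + 1/sqrt(543)) = 866864/(-156 + sqrt(543)/543)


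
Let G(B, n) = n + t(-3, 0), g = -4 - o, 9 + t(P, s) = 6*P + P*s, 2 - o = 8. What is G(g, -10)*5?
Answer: -185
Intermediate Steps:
o = -6 (o = 2 - 1*8 = 2 - 8 = -6)
t(P, s) = -9 + 6*P + P*s (t(P, s) = -9 + (6*P + P*s) = -9 + 6*P + P*s)
g = 2 (g = -4 - 1*(-6) = -4 + 6 = 2)
G(B, n) = -27 + n (G(B, n) = n + (-9 + 6*(-3) - 3*0) = n + (-9 - 18 + 0) = n - 27 = -27 + n)
G(g, -10)*5 = (-27 - 10)*5 = -37*5 = -185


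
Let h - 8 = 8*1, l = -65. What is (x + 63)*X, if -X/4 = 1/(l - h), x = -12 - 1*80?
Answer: -116/81 ≈ -1.4321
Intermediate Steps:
h = 16 (h = 8 + 8*1 = 8 + 8 = 16)
x = -92 (x = -12 - 80 = -92)
X = 4/81 (X = -4/(-65 - 1*16) = -4/(-65 - 16) = -4/(-81) = -4*(-1/81) = 4/81 ≈ 0.049383)
(x + 63)*X = (-92 + 63)*(4/81) = -29*4/81 = -116/81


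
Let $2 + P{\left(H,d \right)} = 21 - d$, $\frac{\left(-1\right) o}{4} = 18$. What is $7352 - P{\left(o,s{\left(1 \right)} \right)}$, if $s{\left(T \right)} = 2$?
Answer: $7335$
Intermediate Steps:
$o = -72$ ($o = \left(-4\right) 18 = -72$)
$P{\left(H,d \right)} = 19 - d$ ($P{\left(H,d \right)} = -2 - \left(-21 + d\right) = 19 - d$)
$7352 - P{\left(o,s{\left(1 \right)} \right)} = 7352 - \left(19 - 2\right) = 7352 - 17 = 7335$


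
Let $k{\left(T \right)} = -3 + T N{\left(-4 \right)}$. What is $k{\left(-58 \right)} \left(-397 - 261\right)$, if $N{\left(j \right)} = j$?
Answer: $-150682$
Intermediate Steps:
$k{\left(T \right)} = -3 - 4 T$ ($k{\left(T \right)} = -3 + T \left(-4\right) = -3 - 4 T$)
$k{\left(-58 \right)} \left(-397 - 261\right) = \left(-3 - -232\right) \left(-397 - 261\right) = \left(-3 + 232\right) \left(-397 - 261\right) = 229 \left(-658\right) = -150682$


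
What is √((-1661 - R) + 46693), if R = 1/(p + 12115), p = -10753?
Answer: √83536340046/1362 ≈ 212.21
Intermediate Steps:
R = 1/1362 (R = 1/(-10753 + 12115) = 1/1362 ≈ 0.00073421)
√((-1661 - R) + 46693) = √((-1661 - 1*1/1362) + 46693) = √((-1661 - 1/1362) + 46693) = √(-2262283/1362 + 46693) = √(61333583/1362) = √83536340046/1362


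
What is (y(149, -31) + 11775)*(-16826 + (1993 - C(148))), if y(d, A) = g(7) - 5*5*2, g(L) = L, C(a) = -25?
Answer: -173727456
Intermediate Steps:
y(d, A) = -43 (y(d, A) = 7 - 5*5*2 = 7 - 25*2 = 7 - 50 = -43)
(y(149, -31) + 11775)*(-16826 + (1993 - C(148))) = (-43 + 11775)*(-16826 + (1993 - 1*(-25))) = 11732*(-16826 + (1993 + 25)) = 11732*(-16826 + 2018) = 11732*(-14808) = -173727456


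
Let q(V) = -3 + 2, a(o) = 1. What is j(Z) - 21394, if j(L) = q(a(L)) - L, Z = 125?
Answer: -21520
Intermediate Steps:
q(V) = -1
j(L) = -1 - L
j(Z) - 21394 = (-1 - 1*125) - 21394 = (-1 - 125) - 21394 = -126 - 21394 = -21520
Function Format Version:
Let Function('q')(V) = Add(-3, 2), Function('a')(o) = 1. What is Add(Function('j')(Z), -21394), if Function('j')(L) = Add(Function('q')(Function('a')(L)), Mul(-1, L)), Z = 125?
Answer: -21520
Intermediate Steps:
Function('q')(V) = -1
Function('j')(L) = Add(-1, Mul(-1, L))
Add(Function('j')(Z), -21394) = Add(Add(-1, Mul(-1, 125)), -21394) = Add(Add(-1, -125), -21394) = Add(-126, -21394) = -21520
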